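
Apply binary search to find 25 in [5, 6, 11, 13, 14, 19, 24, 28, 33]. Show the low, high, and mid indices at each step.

Binary search for 25 in [5, 6, 11, 13, 14, 19, 24, 28, 33]:

lo=0, hi=8, mid=4, arr[mid]=14 -> 14 < 25, search right half
lo=5, hi=8, mid=6, arr[mid]=24 -> 24 < 25, search right half
lo=7, hi=8, mid=7, arr[mid]=28 -> 28 > 25, search left half
lo=7 > hi=6, target 25 not found

Binary search determines that 25 is not in the array after 3 comparisons. The search space was exhausted without finding the target.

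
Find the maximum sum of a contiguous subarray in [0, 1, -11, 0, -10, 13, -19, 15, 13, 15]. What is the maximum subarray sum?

Using Kadane's algorithm on [0, 1, -11, 0, -10, 13, -19, 15, 13, 15]:

Scanning through the array:
Position 1 (value 1): max_ending_here = 1, max_so_far = 1
Position 2 (value -11): max_ending_here = -10, max_so_far = 1
Position 3 (value 0): max_ending_here = 0, max_so_far = 1
Position 4 (value -10): max_ending_here = -10, max_so_far = 1
Position 5 (value 13): max_ending_here = 13, max_so_far = 13
Position 6 (value -19): max_ending_here = -6, max_so_far = 13
Position 7 (value 15): max_ending_here = 15, max_so_far = 15
Position 8 (value 13): max_ending_here = 28, max_so_far = 28
Position 9 (value 15): max_ending_here = 43, max_so_far = 43

Maximum subarray: [15, 13, 15]
Maximum sum: 43

The maximum subarray is [15, 13, 15] with sum 43. This subarray runs from index 7 to index 9.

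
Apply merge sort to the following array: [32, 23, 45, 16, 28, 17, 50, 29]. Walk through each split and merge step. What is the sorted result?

Merge sort trace:

Split: [32, 23, 45, 16, 28, 17, 50, 29] -> [32, 23, 45, 16] and [28, 17, 50, 29]
  Split: [32, 23, 45, 16] -> [32, 23] and [45, 16]
    Split: [32, 23] -> [32] and [23]
    Merge: [32] + [23] -> [23, 32]
    Split: [45, 16] -> [45] and [16]
    Merge: [45] + [16] -> [16, 45]
  Merge: [23, 32] + [16, 45] -> [16, 23, 32, 45]
  Split: [28, 17, 50, 29] -> [28, 17] and [50, 29]
    Split: [28, 17] -> [28] and [17]
    Merge: [28] + [17] -> [17, 28]
    Split: [50, 29] -> [50] and [29]
    Merge: [50] + [29] -> [29, 50]
  Merge: [17, 28] + [29, 50] -> [17, 28, 29, 50]
Merge: [16, 23, 32, 45] + [17, 28, 29, 50] -> [16, 17, 23, 28, 29, 32, 45, 50]

Final sorted array: [16, 17, 23, 28, 29, 32, 45, 50]

The merge sort proceeds by recursively splitting the array and merging sorted halves.
After all merges, the sorted array is [16, 17, 23, 28, 29, 32, 45, 50].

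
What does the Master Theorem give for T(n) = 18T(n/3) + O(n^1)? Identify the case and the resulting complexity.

Master Theorem for T(n) = 18T(n/3) + O(n^1):

a = 18, b = 3, c = 1
log_b(a) = log_3(18) = 2.6309

Case 1: c = 1 < log_3(18) = 2.6309
T(n) = O(n^(log_3 18))

For T(n) = 18T(n/3) + O(n^1): log_3(18) = 2.6309. This is Case 1 of the Master Theorem (c < log_b(a), work dominated by leaves), giving O(n^(log_3 18)).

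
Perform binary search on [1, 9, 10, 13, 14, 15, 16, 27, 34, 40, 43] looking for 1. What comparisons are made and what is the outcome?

Binary search for 1 in [1, 9, 10, 13, 14, 15, 16, 27, 34, 40, 43]:

lo=0, hi=10, mid=5, arr[mid]=15 -> 15 > 1, search left half
lo=0, hi=4, mid=2, arr[mid]=10 -> 10 > 1, search left half
lo=0, hi=1, mid=0, arr[mid]=1 -> Found target at index 0!

Binary search finds 1 at index 0 after 3 comparisons. The search repeatedly halves the search space by comparing with the middle element.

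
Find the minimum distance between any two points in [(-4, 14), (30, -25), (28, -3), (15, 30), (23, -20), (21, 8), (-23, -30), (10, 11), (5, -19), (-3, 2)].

Computing all pairwise distances among 10 points:

d((-4, 14), (30, -25)) = 51.7397
d((-4, 14), (28, -3)) = 36.2353
d((-4, 14), (15, 30)) = 24.8395
d((-4, 14), (23, -20)) = 43.4166
d((-4, 14), (21, 8)) = 25.7099
d((-4, 14), (-23, -30)) = 47.927
d((-4, 14), (10, 11)) = 14.3178
d((-4, 14), (5, -19)) = 34.2053
d((-4, 14), (-3, 2)) = 12.0416
d((30, -25), (28, -3)) = 22.0907
d((30, -25), (15, 30)) = 57.0088
d((30, -25), (23, -20)) = 8.6023 <-- minimum
d((30, -25), (21, 8)) = 34.2053
d((30, -25), (-23, -30)) = 53.2353
d((30, -25), (10, 11)) = 41.1825
d((30, -25), (5, -19)) = 25.7099
d((30, -25), (-3, 2)) = 42.638
d((28, -3), (15, 30)) = 35.4683
d((28, -3), (23, -20)) = 17.72
d((28, -3), (21, 8)) = 13.0384
d((28, -3), (-23, -30)) = 57.7062
d((28, -3), (10, 11)) = 22.8035
d((28, -3), (5, -19)) = 28.0179
d((28, -3), (-3, 2)) = 31.4006
d((15, 30), (23, -20)) = 50.636
d((15, 30), (21, 8)) = 22.8035
d((15, 30), (-23, -30)) = 71.0211
d((15, 30), (10, 11)) = 19.6469
d((15, 30), (5, -19)) = 50.01
d((15, 30), (-3, 2)) = 33.2866
d((23, -20), (21, 8)) = 28.0713
d((23, -20), (-23, -30)) = 47.0744
d((23, -20), (10, 11)) = 33.6155
d((23, -20), (5, -19)) = 18.0278
d((23, -20), (-3, 2)) = 34.0588
d((21, 8), (-23, -30)) = 58.1378
d((21, 8), (10, 11)) = 11.4018
d((21, 8), (5, -19)) = 31.3847
d((21, 8), (-3, 2)) = 24.7386
d((-23, -30), (10, 11)) = 52.6308
d((-23, -30), (5, -19)) = 30.0832
d((-23, -30), (-3, 2)) = 37.7359
d((10, 11), (5, -19)) = 30.4138
d((10, 11), (-3, 2)) = 15.8114
d((5, -19), (-3, 2)) = 22.4722

Closest pair: (30, -25) and (23, -20) with distance 8.6023

The closest pair is (30, -25) and (23, -20) with Euclidean distance 8.6023. For 10 points, brute-force pairwise comparison is shown above. For large n, the divide-and-conquer algorithm (sort by x, recurse on halves, check the dividing strip) achieves O(n log n).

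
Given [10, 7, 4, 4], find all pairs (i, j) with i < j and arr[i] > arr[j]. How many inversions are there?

Finding inversions in [10, 7, 4, 4]:

(0, 1): arr[0]=10 > arr[1]=7
(0, 2): arr[0]=10 > arr[2]=4
(0, 3): arr[0]=10 > arr[3]=4
(1, 2): arr[1]=7 > arr[2]=4
(1, 3): arr[1]=7 > arr[3]=4

Total inversions: 5

The array has 5 inversion(s): (0,1), (0,2), (0,3), (1,2), (1,3). Each pair (i,j) satisfies i < j and arr[i] > arr[j].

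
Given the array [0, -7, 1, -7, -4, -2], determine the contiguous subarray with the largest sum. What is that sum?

Using Kadane's algorithm on [0, -7, 1, -7, -4, -2]:

Scanning through the array:
Position 1 (value -7): max_ending_here = -7, max_so_far = 0
Position 2 (value 1): max_ending_here = 1, max_so_far = 1
Position 3 (value -7): max_ending_here = -6, max_so_far = 1
Position 4 (value -4): max_ending_here = -4, max_so_far = 1
Position 5 (value -2): max_ending_here = -2, max_so_far = 1

Maximum subarray: [1]
Maximum sum: 1

The maximum subarray is [1] with sum 1. This subarray runs from index 2 to index 2.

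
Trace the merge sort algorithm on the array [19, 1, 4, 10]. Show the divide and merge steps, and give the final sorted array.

Merge sort trace:

Split: [19, 1, 4, 10] -> [19, 1] and [4, 10]
  Split: [19, 1] -> [19] and [1]
  Merge: [19] + [1] -> [1, 19]
  Split: [4, 10] -> [4] and [10]
  Merge: [4] + [10] -> [4, 10]
Merge: [1, 19] + [4, 10] -> [1, 4, 10, 19]

Final sorted array: [1, 4, 10, 19]

The merge sort proceeds by recursively splitting the array and merging sorted halves.
After all merges, the sorted array is [1, 4, 10, 19].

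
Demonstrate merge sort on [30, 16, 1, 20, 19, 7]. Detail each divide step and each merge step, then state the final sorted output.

Merge sort trace:

Split: [30, 16, 1, 20, 19, 7] -> [30, 16, 1] and [20, 19, 7]
  Split: [30, 16, 1] -> [30] and [16, 1]
    Split: [16, 1] -> [16] and [1]
    Merge: [16] + [1] -> [1, 16]
  Merge: [30] + [1, 16] -> [1, 16, 30]
  Split: [20, 19, 7] -> [20] and [19, 7]
    Split: [19, 7] -> [19] and [7]
    Merge: [19] + [7] -> [7, 19]
  Merge: [20] + [7, 19] -> [7, 19, 20]
Merge: [1, 16, 30] + [7, 19, 20] -> [1, 7, 16, 19, 20, 30]

Final sorted array: [1, 7, 16, 19, 20, 30]

The merge sort proceeds by recursively splitting the array and merging sorted halves.
After all merges, the sorted array is [1, 7, 16, 19, 20, 30].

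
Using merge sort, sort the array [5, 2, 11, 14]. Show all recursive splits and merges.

Merge sort trace:

Split: [5, 2, 11, 14] -> [5, 2] and [11, 14]
  Split: [5, 2] -> [5] and [2]
  Merge: [5] + [2] -> [2, 5]
  Split: [11, 14] -> [11] and [14]
  Merge: [11] + [14] -> [11, 14]
Merge: [2, 5] + [11, 14] -> [2, 5, 11, 14]

Final sorted array: [2, 5, 11, 14]

The merge sort proceeds by recursively splitting the array and merging sorted halves.
After all merges, the sorted array is [2, 5, 11, 14].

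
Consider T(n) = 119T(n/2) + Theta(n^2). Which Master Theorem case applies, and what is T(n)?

Master Theorem for T(n) = 119T(n/2) + O(n^2):

a = 119, b = 2, c = 2
log_b(a) = log_2(119) = 6.8948

Case 1: c = 2 < log_2(119) = 6.8948
T(n) = O(n^(log_2 119))

For T(n) = 119T(n/2) + O(n^2): log_2(119) = 6.8948. This is Case 1 of the Master Theorem (c < log_b(a), work dominated by leaves), giving O(n^(log_2 119)).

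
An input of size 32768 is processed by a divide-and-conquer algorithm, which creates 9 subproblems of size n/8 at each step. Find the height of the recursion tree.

For divide and conquer with division factor 8:

Problem sizes at each level:
Level 0: 32768
Level 1: 4096
Level 2: 512
Level 3: 64
Level 4: 8
Level 5: 1

The root is level 0 and the size-1 base case is level 5 (the tree spans levels 0 through 5, i.e. 6 levels counting the root), so the depth is the number of divisions: log_8(32768) = 5

The recursion tree depth is log_8(32768) = 5. At each level, the problem size is divided by 8, so it takes 5 divisions to reduce to a base case of size 1. The algorithm makes 9 recursive calls at each level.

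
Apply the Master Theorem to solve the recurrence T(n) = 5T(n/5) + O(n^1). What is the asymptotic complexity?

Master Theorem for T(n) = 5T(n/5) + O(n^1):

a = 5, b = 5, c = 1
log_b(a) = log_5(5) = 1.0000

Case 2: c = 1 = log_5(5) = 1.0000
T(n) = O(n^1 log n) = O(n log n)

For T(n) = 5T(n/5) + O(n^1): log_5(5) = 1.0000. This is Case 2 of the Master Theorem (c = log_b(a), equal work at all levels), giving O(n log n).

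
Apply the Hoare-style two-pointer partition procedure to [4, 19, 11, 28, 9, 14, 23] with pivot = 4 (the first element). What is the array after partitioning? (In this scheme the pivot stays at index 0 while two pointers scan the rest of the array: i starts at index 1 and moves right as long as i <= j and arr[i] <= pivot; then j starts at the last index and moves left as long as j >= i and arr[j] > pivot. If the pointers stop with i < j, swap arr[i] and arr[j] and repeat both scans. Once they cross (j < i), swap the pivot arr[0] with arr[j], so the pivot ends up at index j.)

Hoare-style two-pointer partition with pivot = 4:

Initial array: [4, 19, 11, 28, 9, 14, 23]

Pointers start at i = 1, j = 6.
i ends at 1, j ends at 0: the pointers have crossed (j < i), so scanning stops.

j = 0, so swapping arr[0] with arr[j] leaves the pivot at position 0: [4, 19, 11, 28, 9, 14, 23]
Pivot position: 0

After partitioning with pivot 4, the array becomes [4, 19, 11, 28, 9, 14, 23]. The pivot is placed at index 0. All elements to the left of the pivot are <= 4, and all elements to the right are > 4.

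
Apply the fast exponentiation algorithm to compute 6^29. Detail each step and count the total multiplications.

Computing 6^29 by squaring (build up from 6^1; each line after the first costs one multiplication):

6^1 = 6
6^2 = (6^1)^2 = 6^2 = 36
6^3 = 6 * 6^2 = 6 * 36 = 216
6^6 = (6^3)^2 = 216^2 = 46656
6^7 = 6 * 6^6 = 6 * 46656 = 279936
6^14 = (6^7)^2 = 279936^2 = 78364164096
6^28 = (6^14)^2 = 78364164096^2 = 6140942214464815497216
6^29 = 6 * 6^28 = 6 * 6140942214464815497216 = 36845653286788892983296

Result: 36845653286788892983296
Multiplications needed: 7 (7 lines after 6^1)

6^29 = 36845653286788892983296. Using exponentiation by squaring, this requires 7 multiplications. The key idea: if the exponent is even, square the half-power; if odd, multiply by the base once.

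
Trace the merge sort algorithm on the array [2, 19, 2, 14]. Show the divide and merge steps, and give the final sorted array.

Merge sort trace:

Split: [2, 19, 2, 14] -> [2, 19] and [2, 14]
  Split: [2, 19] -> [2] and [19]
  Merge: [2] + [19] -> [2, 19]
  Split: [2, 14] -> [2] and [14]
  Merge: [2] + [14] -> [2, 14]
Merge: [2, 19] + [2, 14] -> [2, 2, 14, 19]

Final sorted array: [2, 2, 14, 19]

The merge sort proceeds by recursively splitting the array and merging sorted halves.
After all merges, the sorted array is [2, 2, 14, 19].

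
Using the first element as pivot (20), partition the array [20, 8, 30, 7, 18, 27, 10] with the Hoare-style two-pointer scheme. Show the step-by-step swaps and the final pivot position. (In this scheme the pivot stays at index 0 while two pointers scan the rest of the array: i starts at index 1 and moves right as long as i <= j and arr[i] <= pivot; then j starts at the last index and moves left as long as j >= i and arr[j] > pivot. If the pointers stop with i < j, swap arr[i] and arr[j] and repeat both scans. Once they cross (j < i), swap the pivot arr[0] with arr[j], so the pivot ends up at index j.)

Hoare-style two-pointer partition with pivot = 20:

Initial array: [20, 8, 30, 7, 18, 27, 10]

Pointers start at i = 1, j = 6.
i stops at index 2 (arr[2]=30 > 20), j stops at index 6 (arr[6]=10 <= 20): swap arr[2] and arr[6], array becomes [20, 8, 10, 7, 18, 27, 30]
i ends at 5, j ends at 4: the pointers have crossed (j < i), so scanning stops.

Swap pivot arr[0] with arr[4] to place pivot at position 4: [18, 8, 10, 7, 20, 27, 30]
Pivot position: 4

After partitioning with pivot 20, the array becomes [18, 8, 10, 7, 20, 27, 30]. The pivot is placed at index 4. All elements to the left of the pivot are <= 20, and all elements to the right are > 20.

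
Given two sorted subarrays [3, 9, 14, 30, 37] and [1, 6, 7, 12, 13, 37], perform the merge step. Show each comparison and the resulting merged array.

Merging process:

Compare 3 vs 1: take 1 from right. Merged: [1]
Compare 3 vs 6: take 3 from left. Merged: [1, 3]
Compare 9 vs 6: take 6 from right. Merged: [1, 3, 6]
Compare 9 vs 7: take 7 from right. Merged: [1, 3, 6, 7]
Compare 9 vs 12: take 9 from left. Merged: [1, 3, 6, 7, 9]
Compare 14 vs 12: take 12 from right. Merged: [1, 3, 6, 7, 9, 12]
Compare 14 vs 13: take 13 from right. Merged: [1, 3, 6, 7, 9, 12, 13]
Compare 14 vs 37: take 14 from left. Merged: [1, 3, 6, 7, 9, 12, 13, 14]
Compare 30 vs 37: take 30 from left. Merged: [1, 3, 6, 7, 9, 12, 13, 14, 30]
Compare 37 vs 37: take 37 from left. Merged: [1, 3, 6, 7, 9, 12, 13, 14, 30, 37]
Append remaining from right: [37]. Merged: [1, 3, 6, 7, 9, 12, 13, 14, 30, 37, 37]

Final merged array: [1, 3, 6, 7, 9, 12, 13, 14, 30, 37, 37]
Total comparisons: 10

The merged array is [1, 3, 6, 7, 9, 12, 13, 14, 30, 37, 37], requiring 10 comparisons. The merge step runs in O(n) time where n is the total number of elements.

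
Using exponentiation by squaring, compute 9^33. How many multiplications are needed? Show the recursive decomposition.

Computing 9^33 by squaring (build up from 9^1; each line after the first costs one multiplication):

9^1 = 9
9^2 = (9^1)^2 = 9^2 = 81
9^4 = (9^2)^2 = 81^2 = 6561
9^8 = (9^4)^2 = 6561^2 = 43046721
9^16 = (9^8)^2 = 43046721^2 = 1853020188851841
9^32 = (9^16)^2 = 1853020188851841^2 = 3433683820292512484657849089281
9^33 = 9 * 9^32 = 9 * 3433683820292512484657849089281 = 30903154382632612361920641803529

Result: 30903154382632612361920641803529
Multiplications needed: 6 (6 lines after 9^1)

9^33 = 30903154382632612361920641803529. Using exponentiation by squaring, this requires 6 multiplications. The key idea: if the exponent is even, square the half-power; if odd, multiply by the base once.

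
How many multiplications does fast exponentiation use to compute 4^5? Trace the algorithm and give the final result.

Computing 4^5 by squaring (build up from 4^1; each line after the first costs one multiplication):

4^1 = 4
4^2 = (4^1)^2 = 4^2 = 16
4^4 = (4^2)^2 = 16^2 = 256
4^5 = 4 * 4^4 = 4 * 256 = 1024

Result: 1024
Multiplications needed: 3 (3 lines after 4^1)

4^5 = 1024. Using exponentiation by squaring, this requires 3 multiplications. The key idea: if the exponent is even, square the half-power; if odd, multiply by the base once.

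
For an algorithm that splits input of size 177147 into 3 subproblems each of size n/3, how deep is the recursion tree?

For divide and conquer with division factor 3:

Problem sizes at each level:
Level 0: 177147
Level 1: 59049
Level 2: 19683
Level 3: 6561
Level 4: 2187
Level 5: 729
Level 6: 243
Level 7: 81
Level 8: 27
Level 9: 9
Level 10: 3
Level 11: 1

The root is level 0 and the size-1 base case is level 11 (the tree spans levels 0 through 11, i.e. 12 levels counting the root), so the depth is the number of divisions: log_3(177147) = 11

The recursion tree depth is log_3(177147) = 11. At each level, the problem size is divided by 3, so it takes 11 divisions to reduce to a base case of size 1. The algorithm makes 3 recursive calls at each level.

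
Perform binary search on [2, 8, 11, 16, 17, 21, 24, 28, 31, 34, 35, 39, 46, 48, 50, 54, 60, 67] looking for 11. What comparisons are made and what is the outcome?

Binary search for 11 in [2, 8, 11, 16, 17, 21, 24, 28, 31, 34, 35, 39, 46, 48, 50, 54, 60, 67]:

lo=0, hi=17, mid=8, arr[mid]=31 -> 31 > 11, search left half
lo=0, hi=7, mid=3, arr[mid]=16 -> 16 > 11, search left half
lo=0, hi=2, mid=1, arr[mid]=8 -> 8 < 11, search right half
lo=2, hi=2, mid=2, arr[mid]=11 -> Found target at index 2!

Binary search finds 11 at index 2 after 4 comparisons. The search repeatedly halves the search space by comparing with the middle element.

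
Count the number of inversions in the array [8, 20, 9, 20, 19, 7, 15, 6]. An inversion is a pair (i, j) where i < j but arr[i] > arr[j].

Finding inversions in [8, 20, 9, 20, 19, 7, 15, 6]:

(0, 5): arr[0]=8 > arr[5]=7
(0, 7): arr[0]=8 > arr[7]=6
(1, 2): arr[1]=20 > arr[2]=9
(1, 4): arr[1]=20 > arr[4]=19
(1, 5): arr[1]=20 > arr[5]=7
(1, 6): arr[1]=20 > arr[6]=15
(1, 7): arr[1]=20 > arr[7]=6
(2, 5): arr[2]=9 > arr[5]=7
(2, 7): arr[2]=9 > arr[7]=6
(3, 4): arr[3]=20 > arr[4]=19
(3, 5): arr[3]=20 > arr[5]=7
(3, 6): arr[3]=20 > arr[6]=15
(3, 7): arr[3]=20 > arr[7]=6
(4, 5): arr[4]=19 > arr[5]=7
(4, 6): arr[4]=19 > arr[6]=15
(4, 7): arr[4]=19 > arr[7]=6
(5, 7): arr[5]=7 > arr[7]=6
(6, 7): arr[6]=15 > arr[7]=6

Total inversions: 18

The array has 18 inversion(s): (0,5), (0,7), (1,2), (1,4), (1,5), (1,6), (1,7), (2,5), (2,7), (3,4), (3,5), (3,6), (3,7), (4,5), (4,6), (4,7), (5,7), (6,7). Each pair (i,j) satisfies i < j and arr[i] > arr[j].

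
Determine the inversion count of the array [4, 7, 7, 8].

Finding inversions in [4, 7, 7, 8]:


Total inversions: 0

The array has 0 inversions. It is already sorted.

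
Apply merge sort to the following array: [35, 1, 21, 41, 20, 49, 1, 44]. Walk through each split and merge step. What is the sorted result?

Merge sort trace:

Split: [35, 1, 21, 41, 20, 49, 1, 44] -> [35, 1, 21, 41] and [20, 49, 1, 44]
  Split: [35, 1, 21, 41] -> [35, 1] and [21, 41]
    Split: [35, 1] -> [35] and [1]
    Merge: [35] + [1] -> [1, 35]
    Split: [21, 41] -> [21] and [41]
    Merge: [21] + [41] -> [21, 41]
  Merge: [1, 35] + [21, 41] -> [1, 21, 35, 41]
  Split: [20, 49, 1, 44] -> [20, 49] and [1, 44]
    Split: [20, 49] -> [20] and [49]
    Merge: [20] + [49] -> [20, 49]
    Split: [1, 44] -> [1] and [44]
    Merge: [1] + [44] -> [1, 44]
  Merge: [20, 49] + [1, 44] -> [1, 20, 44, 49]
Merge: [1, 21, 35, 41] + [1, 20, 44, 49] -> [1, 1, 20, 21, 35, 41, 44, 49]

Final sorted array: [1, 1, 20, 21, 35, 41, 44, 49]

The merge sort proceeds by recursively splitting the array and merging sorted halves.
After all merges, the sorted array is [1, 1, 20, 21, 35, 41, 44, 49].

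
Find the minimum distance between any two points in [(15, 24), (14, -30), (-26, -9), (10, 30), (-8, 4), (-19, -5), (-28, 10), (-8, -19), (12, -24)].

Computing all pairwise distances among 9 points:

d((15, 24), (14, -30)) = 54.0093
d((15, 24), (-26, -9)) = 52.6308
d((15, 24), (10, 30)) = 7.8102
d((15, 24), (-8, 4)) = 30.4795
d((15, 24), (-19, -5)) = 44.6878
d((15, 24), (-28, 10)) = 45.2217
d((15, 24), (-8, -19)) = 48.7647
d((15, 24), (12, -24)) = 48.0937
d((14, -30), (-26, -9)) = 45.1774
d((14, -30), (10, 30)) = 60.1332
d((14, -30), (-8, 4)) = 40.4969
d((14, -30), (-19, -5)) = 41.4005
d((14, -30), (-28, 10)) = 58.0
d((14, -30), (-8, -19)) = 24.5967
d((14, -30), (12, -24)) = 6.3246 <-- minimum
d((-26, -9), (10, 30)) = 53.0754
d((-26, -9), (-8, 4)) = 22.2036
d((-26, -9), (-19, -5)) = 8.0623
d((-26, -9), (-28, 10)) = 19.105
d((-26, -9), (-8, -19)) = 20.5913
d((-26, -9), (12, -24)) = 40.8534
d((10, 30), (-8, 4)) = 31.6228
d((10, 30), (-19, -5)) = 45.4533
d((10, 30), (-28, 10)) = 42.9418
d((10, 30), (-8, -19)) = 52.2015
d((10, 30), (12, -24)) = 54.037
d((-8, 4), (-19, -5)) = 14.2127
d((-8, 4), (-28, 10)) = 20.8806
d((-8, 4), (-8, -19)) = 23.0
d((-8, 4), (12, -24)) = 34.4093
d((-19, -5), (-28, 10)) = 17.4929
d((-19, -5), (-8, -19)) = 17.8045
d((-19, -5), (12, -24)) = 36.3593
d((-28, 10), (-8, -19)) = 35.2278
d((-28, 10), (12, -24)) = 52.4976
d((-8, -19), (12, -24)) = 20.6155

Closest pair: (14, -30) and (12, -24) with distance 6.3246

The closest pair is (14, -30) and (12, -24) with Euclidean distance 6.3246. For 9 points, brute-force pairwise comparison is shown above. For large n, the divide-and-conquer algorithm (sort by x, recurse on halves, check the dividing strip) achieves O(n log n).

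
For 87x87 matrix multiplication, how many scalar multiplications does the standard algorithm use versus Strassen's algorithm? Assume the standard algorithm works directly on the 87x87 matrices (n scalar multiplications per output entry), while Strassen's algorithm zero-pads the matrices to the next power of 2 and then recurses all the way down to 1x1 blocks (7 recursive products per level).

Matrix multiplication for 87x87 matrices:

Strassen's algorithm requires power-of-2 dimensions. Pad 87x87 to 128x128 (next power of 2).

Standard algorithm: 87^3 = 658503 multiplications
Strassen's algorithm: 7^(log2(128)) = 7^7 = 823543 multiplications
Difference: 658503 - 823543 = -165040 (Strassen uses MORE here due to padding overhead — for small or just-over-power-of-2 n, padding can outweigh the per-level savings)

Standard: 658503 multiplications (87^3). Strassen: 823543 multiplications (7^7, after padding to 128x128). Strassen reduces 8 recursive multiplications to 7 at each level.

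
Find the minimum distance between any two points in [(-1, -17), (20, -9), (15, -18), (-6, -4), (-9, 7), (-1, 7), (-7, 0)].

Computing all pairwise distances among 7 points:

d((-1, -17), (20, -9)) = 22.4722
d((-1, -17), (15, -18)) = 16.0312
d((-1, -17), (-6, -4)) = 13.9284
d((-1, -17), (-9, 7)) = 25.2982
d((-1, -17), (-1, 7)) = 24.0
d((-1, -17), (-7, 0)) = 18.0278
d((20, -9), (15, -18)) = 10.2956
d((20, -9), (-6, -4)) = 26.4764
d((20, -9), (-9, 7)) = 33.121
d((20, -9), (-1, 7)) = 26.4008
d((20, -9), (-7, 0)) = 28.4605
d((15, -18), (-6, -4)) = 25.2389
d((15, -18), (-9, 7)) = 34.6554
d((15, -18), (-1, 7)) = 29.6816
d((15, -18), (-7, 0)) = 28.4253
d((-6, -4), (-9, 7)) = 11.4018
d((-6, -4), (-1, 7)) = 12.083
d((-6, -4), (-7, 0)) = 4.1231 <-- minimum
d((-9, 7), (-1, 7)) = 8.0
d((-9, 7), (-7, 0)) = 7.2801
d((-1, 7), (-7, 0)) = 9.2195

Closest pair: (-6, -4) and (-7, 0) with distance 4.1231

The closest pair is (-6, -4) and (-7, 0) with Euclidean distance 4.1231. For 7 points, brute-force pairwise comparison is shown above. For large n, the divide-and-conquer algorithm (sort by x, recurse on halves, check the dividing strip) achieves O(n log n).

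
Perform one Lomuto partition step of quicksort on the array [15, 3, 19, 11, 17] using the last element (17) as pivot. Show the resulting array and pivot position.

Lomuto partition with pivot = 17:

Initial array: [15, 3, 19, 11, 17]

arr[0]=15 <= 17: swap with position 0, array becomes [15, 3, 19, 11, 17]
arr[1]=3 <= 17: swap with position 1, array becomes [15, 3, 19, 11, 17]
arr[2]=19 > 17: no swap
arr[3]=11 <= 17: swap with position 2, array becomes [15, 3, 11, 19, 17]

Place pivot at position 3: [15, 3, 11, 17, 19]
Pivot position: 3

After partitioning with pivot 17, the array becomes [15, 3, 11, 17, 19]. The pivot is placed at index 3. All elements to the left of the pivot are <= 17, and all elements to the right are > 17.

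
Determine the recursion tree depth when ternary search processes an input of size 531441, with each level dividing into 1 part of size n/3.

For divide and conquer with division factor 3:

Problem sizes at each level:
Level 0: 531441
Level 1: 177147
Level 2: 59049
Level 3: 19683
Level 4: 6561
Level 5: 2187
Level 6: 729
Level 7: 243
Level 8: 81
Level 9: 27
Level 10: 9
Level 11: 3
Level 12: 1

The root is level 0 and the size-1 base case is level 12 (the tree spans levels 0 through 12, i.e. 13 levels counting the root), so the depth is the number of divisions: log_3(531441) = 12

The recursion tree depth is log_3(531441) = 12. At each level, the problem size is divided by 3, so it takes 12 divisions to reduce to a base case of size 1. The algorithm makes 1 recursive call at each level.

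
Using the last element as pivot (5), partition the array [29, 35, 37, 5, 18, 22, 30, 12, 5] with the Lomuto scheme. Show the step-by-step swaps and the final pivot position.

Lomuto partition with pivot = 5:

Initial array: [29, 35, 37, 5, 18, 22, 30, 12, 5]

arr[0]=29 > 5: no swap
arr[1]=35 > 5: no swap
arr[2]=37 > 5: no swap
arr[3]=5 <= 5: swap with position 0, array becomes [5, 35, 37, 29, 18, 22, 30, 12, 5]
arr[4]=18 > 5: no swap
arr[5]=22 > 5: no swap
arr[6]=30 > 5: no swap
arr[7]=12 > 5: no swap

Place pivot at position 1: [5, 5, 37, 29, 18, 22, 30, 12, 35]
Pivot position: 1

After partitioning with pivot 5, the array becomes [5, 5, 37, 29, 18, 22, 30, 12, 35]. The pivot is placed at index 1. All elements to the left of the pivot are <= 5, and all elements to the right are > 5.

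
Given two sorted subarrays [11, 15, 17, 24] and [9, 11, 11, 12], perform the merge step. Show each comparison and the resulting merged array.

Merging process:

Compare 11 vs 9: take 9 from right. Merged: [9]
Compare 11 vs 11: take 11 from left. Merged: [9, 11]
Compare 15 vs 11: take 11 from right. Merged: [9, 11, 11]
Compare 15 vs 11: take 11 from right. Merged: [9, 11, 11, 11]
Compare 15 vs 12: take 12 from right. Merged: [9, 11, 11, 11, 12]
Append remaining from left: [15, 17, 24]. Merged: [9, 11, 11, 11, 12, 15, 17, 24]

Final merged array: [9, 11, 11, 11, 12, 15, 17, 24]
Total comparisons: 5

The merged array is [9, 11, 11, 11, 12, 15, 17, 24], requiring 5 comparisons. The merge step runs in O(n) time where n is the total number of elements.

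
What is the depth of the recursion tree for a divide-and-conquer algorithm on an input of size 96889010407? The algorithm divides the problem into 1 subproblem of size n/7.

For divide and conquer with division factor 7:

Problem sizes at each level:
Level 0: 96889010407
Level 1: 13841287201
Level 2: 1977326743
Level 3: 282475249
Level 4: 40353607
Level 5: 5764801
Level 6: 823543
Level 7: 117649
Level 8: 16807
Level 9: 2401
Level 10: 343
Level 11: 49
Level 12: 7
Level 13: 1

The root is level 0 and the size-1 base case is level 13 (the tree spans levels 0 through 13, i.e. 14 levels counting the root), so the depth is the number of divisions: log_7(96889010407) = 13

The recursion tree depth is log_7(96889010407) = 13. At each level, the problem size is divided by 7, so it takes 13 divisions to reduce to a base case of size 1. The algorithm makes 1 recursive call at each level.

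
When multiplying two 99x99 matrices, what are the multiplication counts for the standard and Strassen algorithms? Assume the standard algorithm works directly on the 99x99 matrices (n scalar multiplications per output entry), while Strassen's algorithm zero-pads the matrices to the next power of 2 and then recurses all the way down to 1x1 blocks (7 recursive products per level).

Matrix multiplication for 99x99 matrices:

Strassen's algorithm requires power-of-2 dimensions. Pad 99x99 to 128x128 (next power of 2).

Standard algorithm: 99^3 = 970299 multiplications
Strassen's algorithm: 7^(log2(128)) = 7^7 = 823543 multiplications
Savings: 970299 - 823543 = 146756 multiplications

Standard: 970299 multiplications (99^3). Strassen: 823543 multiplications (7^7, after padding to 128x128). Strassen reduces 8 recursive multiplications to 7 at each level.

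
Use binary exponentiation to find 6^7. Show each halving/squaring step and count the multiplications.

Computing 6^7 by squaring (build up from 6^1; each line after the first costs one multiplication):

6^1 = 6
6^2 = (6^1)^2 = 6^2 = 36
6^3 = 6 * 6^2 = 6 * 36 = 216
6^6 = (6^3)^2 = 216^2 = 46656
6^7 = 6 * 6^6 = 6 * 46656 = 279936

Result: 279936
Multiplications needed: 4 (4 lines after 6^1)

6^7 = 279936. Using exponentiation by squaring, this requires 4 multiplications. The key idea: if the exponent is even, square the half-power; if odd, multiply by the base once.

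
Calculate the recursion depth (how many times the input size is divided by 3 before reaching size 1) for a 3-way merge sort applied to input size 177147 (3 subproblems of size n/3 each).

For divide and conquer with division factor 3:

Problem sizes at each level:
Level 0: 177147
Level 1: 59049
Level 2: 19683
Level 3: 6561
Level 4: 2187
Level 5: 729
Level 6: 243
Level 7: 81
Level 8: 27
Level 9: 9
Level 10: 3
Level 11: 1

The root is level 0 and the size-1 base case is level 11 (the tree spans levels 0 through 11, i.e. 12 levels counting the root), so the depth is the number of divisions: log_3(177147) = 11

The recursion tree depth is log_3(177147) = 11. At each level, the problem size is divided by 3, so it takes 11 divisions to reduce to a base case of size 1. The algorithm makes 3 recursive calls at each level.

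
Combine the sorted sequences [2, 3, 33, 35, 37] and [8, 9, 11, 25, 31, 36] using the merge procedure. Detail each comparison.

Merging process:

Compare 2 vs 8: take 2 from left. Merged: [2]
Compare 3 vs 8: take 3 from left. Merged: [2, 3]
Compare 33 vs 8: take 8 from right. Merged: [2, 3, 8]
Compare 33 vs 9: take 9 from right. Merged: [2, 3, 8, 9]
Compare 33 vs 11: take 11 from right. Merged: [2, 3, 8, 9, 11]
Compare 33 vs 25: take 25 from right. Merged: [2, 3, 8, 9, 11, 25]
Compare 33 vs 31: take 31 from right. Merged: [2, 3, 8, 9, 11, 25, 31]
Compare 33 vs 36: take 33 from left. Merged: [2, 3, 8, 9, 11, 25, 31, 33]
Compare 35 vs 36: take 35 from left. Merged: [2, 3, 8, 9, 11, 25, 31, 33, 35]
Compare 37 vs 36: take 36 from right. Merged: [2, 3, 8, 9, 11, 25, 31, 33, 35, 36]
Append remaining from left: [37]. Merged: [2, 3, 8, 9, 11, 25, 31, 33, 35, 36, 37]

Final merged array: [2, 3, 8, 9, 11, 25, 31, 33, 35, 36, 37]
Total comparisons: 10

The merged array is [2, 3, 8, 9, 11, 25, 31, 33, 35, 36, 37], requiring 10 comparisons. The merge step runs in O(n) time where n is the total number of elements.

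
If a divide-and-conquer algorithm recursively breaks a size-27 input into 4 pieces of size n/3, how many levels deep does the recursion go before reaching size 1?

For divide and conquer with division factor 3:

Problem sizes at each level:
Level 0: 27
Level 1: 9
Level 2: 3
Level 3: 1

The root is level 0 and the size-1 base case is level 3 (the tree spans levels 0 through 3, i.e. 4 levels counting the root), so the depth is the number of divisions: log_3(27) = 3

The recursion tree depth is log_3(27) = 3. At each level, the problem size is divided by 3, so it takes 3 divisions to reduce to a base case of size 1. The algorithm makes 4 recursive calls at each level.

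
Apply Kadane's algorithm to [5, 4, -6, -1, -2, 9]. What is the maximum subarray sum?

Using Kadane's algorithm on [5, 4, -6, -1, -2, 9]:

Scanning through the array:
Position 1 (value 4): max_ending_here = 9, max_so_far = 9
Position 2 (value -6): max_ending_here = 3, max_so_far = 9
Position 3 (value -1): max_ending_here = 2, max_so_far = 9
Position 4 (value -2): max_ending_here = 0, max_so_far = 9
Position 5 (value 9): max_ending_here = 9, max_so_far = 9

Maximum subarray: [5, 4]
Maximum sum: 9

The maximum subarray is [5, 4] with sum 9. This subarray runs from index 0 to index 1.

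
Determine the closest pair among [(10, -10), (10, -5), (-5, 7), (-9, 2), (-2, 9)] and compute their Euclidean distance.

Computing all pairwise distances among 5 points:

d((10, -10), (10, -5)) = 5.0
d((10, -10), (-5, 7)) = 22.6716
d((10, -10), (-9, 2)) = 22.4722
d((10, -10), (-2, 9)) = 22.4722
d((10, -5), (-5, 7)) = 19.2094
d((10, -5), (-9, 2)) = 20.2485
d((10, -5), (-2, 9)) = 18.4391
d((-5, 7), (-9, 2)) = 6.4031
d((-5, 7), (-2, 9)) = 3.6056 <-- minimum
d((-9, 2), (-2, 9)) = 9.8995

Closest pair: (-5, 7) and (-2, 9) with distance 3.6056

The closest pair is (-5, 7) and (-2, 9) with Euclidean distance 3.6056. For 5 points, brute-force pairwise comparison is shown above. For large n, the divide-and-conquer algorithm (sort by x, recurse on halves, check the dividing strip) achieves O(n log n).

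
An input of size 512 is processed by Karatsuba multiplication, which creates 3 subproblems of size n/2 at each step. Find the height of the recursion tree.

For divide and conquer with division factor 2:

Problem sizes at each level:
Level 0: 512
Level 1: 256
Level 2: 128
Level 3: 64
Level 4: 32
Level 5: 16
Level 6: 8
Level 7: 4
Level 8: 2
Level 9: 1

The root is level 0 and the size-1 base case is level 9 (the tree spans levels 0 through 9, i.e. 10 levels counting the root), so the depth is the number of divisions: log_2(512) = 9

The recursion tree depth is log_2(512) = 9. At each level, the problem size is divided by 2, so it takes 9 divisions to reduce to a base case of size 1. The algorithm makes 3 recursive calls at each level.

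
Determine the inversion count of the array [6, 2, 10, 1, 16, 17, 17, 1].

Finding inversions in [6, 2, 10, 1, 16, 17, 17, 1]:

(0, 1): arr[0]=6 > arr[1]=2
(0, 3): arr[0]=6 > arr[3]=1
(0, 7): arr[0]=6 > arr[7]=1
(1, 3): arr[1]=2 > arr[3]=1
(1, 7): arr[1]=2 > arr[7]=1
(2, 3): arr[2]=10 > arr[3]=1
(2, 7): arr[2]=10 > arr[7]=1
(4, 7): arr[4]=16 > arr[7]=1
(5, 7): arr[5]=17 > arr[7]=1
(6, 7): arr[6]=17 > arr[7]=1

Total inversions: 10

The array has 10 inversion(s): (0,1), (0,3), (0,7), (1,3), (1,7), (2,3), (2,7), (4,7), (5,7), (6,7). Each pair (i,j) satisfies i < j and arr[i] > arr[j].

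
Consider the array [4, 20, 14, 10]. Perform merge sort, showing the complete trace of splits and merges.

Merge sort trace:

Split: [4, 20, 14, 10] -> [4, 20] and [14, 10]
  Split: [4, 20] -> [4] and [20]
  Merge: [4] + [20] -> [4, 20]
  Split: [14, 10] -> [14] and [10]
  Merge: [14] + [10] -> [10, 14]
Merge: [4, 20] + [10, 14] -> [4, 10, 14, 20]

Final sorted array: [4, 10, 14, 20]

The merge sort proceeds by recursively splitting the array and merging sorted halves.
After all merges, the sorted array is [4, 10, 14, 20].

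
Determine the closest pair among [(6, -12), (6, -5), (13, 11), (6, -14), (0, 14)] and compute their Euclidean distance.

Computing all pairwise distances among 5 points:

d((6, -12), (6, -5)) = 7.0
d((6, -12), (13, 11)) = 24.0416
d((6, -12), (6, -14)) = 2.0 <-- minimum
d((6, -12), (0, 14)) = 26.6833
d((6, -5), (13, 11)) = 17.4642
d((6, -5), (6, -14)) = 9.0
d((6, -5), (0, 14)) = 19.9249
d((13, 11), (6, -14)) = 25.9615
d((13, 11), (0, 14)) = 13.3417
d((6, -14), (0, 14)) = 28.6356

Closest pair: (6, -12) and (6, -14) with distance 2.0

The closest pair is (6, -12) and (6, -14) with Euclidean distance 2.0. For 5 points, brute-force pairwise comparison is shown above. For large n, the divide-and-conquer algorithm (sort by x, recurse on halves, check the dividing strip) achieves O(n log n).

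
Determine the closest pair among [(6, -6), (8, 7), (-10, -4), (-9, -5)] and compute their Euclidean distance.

Computing all pairwise distances among 4 points:

d((6, -6), (8, 7)) = 13.1529
d((6, -6), (-10, -4)) = 16.1245
d((6, -6), (-9, -5)) = 15.0333
d((8, 7), (-10, -4)) = 21.095
d((8, 7), (-9, -5)) = 20.8087
d((-10, -4), (-9, -5)) = 1.4142 <-- minimum

Closest pair: (-10, -4) and (-9, -5) with distance 1.4142

The closest pair is (-10, -4) and (-9, -5) with Euclidean distance 1.4142. For 4 points, brute-force pairwise comparison is shown above. For large n, the divide-and-conquer algorithm (sort by x, recurse on halves, check the dividing strip) achieves O(n log n).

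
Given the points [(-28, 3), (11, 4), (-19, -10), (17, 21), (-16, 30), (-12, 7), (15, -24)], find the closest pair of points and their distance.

Computing all pairwise distances among 7 points:

d((-28, 3), (11, 4)) = 39.0128
d((-28, 3), (-19, -10)) = 15.8114 <-- minimum
d((-28, 3), (17, 21)) = 48.4665
d((-28, 3), (-16, 30)) = 29.5466
d((-28, 3), (-12, 7)) = 16.4924
d((-28, 3), (15, -24)) = 50.774
d((11, 4), (-19, -10)) = 33.1059
d((11, 4), (17, 21)) = 18.0278
d((11, 4), (-16, 30)) = 37.4833
d((11, 4), (-12, 7)) = 23.1948
d((11, 4), (15, -24)) = 28.2843
d((-19, -10), (17, 21)) = 47.5079
d((-19, -10), (-16, 30)) = 40.1123
d((-19, -10), (-12, 7)) = 18.3848
d((-19, -10), (15, -24)) = 36.7696
d((17, 21), (-16, 30)) = 34.2053
d((17, 21), (-12, 7)) = 32.2025
d((17, 21), (15, -24)) = 45.0444
d((-16, 30), (-12, 7)) = 23.3452
d((-16, 30), (15, -24)) = 62.2656
d((-12, 7), (15, -24)) = 41.1096

Closest pair: (-28, 3) and (-19, -10) with distance 15.8114

The closest pair is (-28, 3) and (-19, -10) with Euclidean distance 15.8114. For 7 points, brute-force pairwise comparison is shown above. For large n, the divide-and-conquer algorithm (sort by x, recurse on halves, check the dividing strip) achieves O(n log n).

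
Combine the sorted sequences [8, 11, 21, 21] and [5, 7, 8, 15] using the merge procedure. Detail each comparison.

Merging process:

Compare 8 vs 5: take 5 from right. Merged: [5]
Compare 8 vs 7: take 7 from right. Merged: [5, 7]
Compare 8 vs 8: take 8 from left. Merged: [5, 7, 8]
Compare 11 vs 8: take 8 from right. Merged: [5, 7, 8, 8]
Compare 11 vs 15: take 11 from left. Merged: [5, 7, 8, 8, 11]
Compare 21 vs 15: take 15 from right. Merged: [5, 7, 8, 8, 11, 15]
Append remaining from left: [21, 21]. Merged: [5, 7, 8, 8, 11, 15, 21, 21]

Final merged array: [5, 7, 8, 8, 11, 15, 21, 21]
Total comparisons: 6

The merged array is [5, 7, 8, 8, 11, 15, 21, 21], requiring 6 comparisons. The merge step runs in O(n) time where n is the total number of elements.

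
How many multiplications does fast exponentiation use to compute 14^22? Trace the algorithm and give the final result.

Computing 14^22 by squaring (build up from 14^1; each line after the first costs one multiplication):

14^1 = 14
14^2 = (14^1)^2 = 14^2 = 196
14^4 = (14^2)^2 = 196^2 = 38416
14^5 = 14 * 14^4 = 14 * 38416 = 537824
14^10 = (14^5)^2 = 537824^2 = 289254654976
14^11 = 14 * 14^10 = 14 * 289254654976 = 4049565169664
14^22 = (14^11)^2 = 4049565169664^2 = 16398978063355821105872896

Result: 16398978063355821105872896
Multiplications needed: 6 (6 lines after 14^1)

14^22 = 16398978063355821105872896. Using exponentiation by squaring, this requires 6 multiplications. The key idea: if the exponent is even, square the half-power; if odd, multiply by the base once.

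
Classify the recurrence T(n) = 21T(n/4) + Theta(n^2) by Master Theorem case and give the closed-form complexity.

Master Theorem for T(n) = 21T(n/4) + O(n^2):

a = 21, b = 4, c = 2
log_b(a) = log_4(21) = 2.1962

Case 1: c = 2 < log_4(21) = 2.1962
T(n) = O(n^(log_4 21))

For T(n) = 21T(n/4) + O(n^2): log_4(21) = 2.1962. This is Case 1 of the Master Theorem (c < log_b(a), work dominated by leaves), giving O(n^(log_4 21)).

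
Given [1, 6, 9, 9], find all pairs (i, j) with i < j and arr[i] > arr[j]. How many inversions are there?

Finding inversions in [1, 6, 9, 9]:


Total inversions: 0

The array has 0 inversions. It is already sorted.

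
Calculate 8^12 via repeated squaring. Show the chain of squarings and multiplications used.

Computing 8^12 by squaring (build up from 8^1; each line after the first costs one multiplication):

8^1 = 8
8^2 = (8^1)^2 = 8^2 = 64
8^3 = 8 * 8^2 = 8 * 64 = 512
8^6 = (8^3)^2 = 512^2 = 262144
8^12 = (8^6)^2 = 262144^2 = 68719476736

Result: 68719476736
Multiplications needed: 4 (4 lines after 8^1)

8^12 = 68719476736. Using exponentiation by squaring, this requires 4 multiplications. The key idea: if the exponent is even, square the half-power; if odd, multiply by the base once.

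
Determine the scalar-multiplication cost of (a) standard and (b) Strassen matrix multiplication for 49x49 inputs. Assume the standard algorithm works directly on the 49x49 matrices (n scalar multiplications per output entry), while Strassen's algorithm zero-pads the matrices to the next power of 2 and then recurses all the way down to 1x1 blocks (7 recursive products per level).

Matrix multiplication for 49x49 matrices:

Strassen's algorithm requires power-of-2 dimensions. Pad 49x49 to 64x64 (next power of 2).

Standard algorithm: 49^3 = 117649 multiplications
Strassen's algorithm: 7^(log2(64)) = 7^6 = 117649 multiplications
Savings: 117649 - 117649 = 0 multiplications

Standard: 117649 multiplications (49^3). Strassen: 117649 multiplications (7^6, after padding to 64x64). Strassen reduces 8 recursive multiplications to 7 at each level.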